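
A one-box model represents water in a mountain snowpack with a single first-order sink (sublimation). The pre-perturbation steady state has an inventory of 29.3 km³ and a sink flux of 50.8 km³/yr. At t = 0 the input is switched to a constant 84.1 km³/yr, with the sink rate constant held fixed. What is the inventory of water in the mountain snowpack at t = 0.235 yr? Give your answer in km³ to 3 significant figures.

35.7 km³

The sink rate constant is k = F₀/M₀ = 50.8/29.3 = 1.734 yr⁻¹.
Solving dM/dt = F₁ − kM with M(0) = M₀ gives M(t) = F₁/k + (M₀ − F₁/k)·e^(−kt).
F₁/k = 84.1/1.734 = 48.506 km³; kt = 1.734 × 0.235 = 0.4074, e^(−kt) = 0.6654.
M(0.235) = 48.506 + (29.3 − 48.506) × 0.6654 = 48.506 − 12.78 = 35.727 km³.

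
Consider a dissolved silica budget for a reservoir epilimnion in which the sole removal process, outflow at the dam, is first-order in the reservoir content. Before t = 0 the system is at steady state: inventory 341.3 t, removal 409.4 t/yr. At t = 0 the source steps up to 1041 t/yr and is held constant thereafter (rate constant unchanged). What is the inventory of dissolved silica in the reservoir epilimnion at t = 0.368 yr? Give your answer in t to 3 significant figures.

Residence time τ = M₀/F₀ = 0.8337 yr. The eventual steady state is M_∞ = M₀·(F₁/F₀) = 341.3 × 1041/409.4 = 867.84 t.
The anomaly ΔM(t) = M(t) − M_∞ decays as ΔM₀·e^(−t/τ) with ΔM₀ = 341.3 − 867.84 = −526.5 t.
At t = 0.368 yr, e^(−t/τ) = e^(−0.4414) = 0.6431, so ΔM = −338.6 t and M = 867.84 − 338.6 = 529.21 t.

529 t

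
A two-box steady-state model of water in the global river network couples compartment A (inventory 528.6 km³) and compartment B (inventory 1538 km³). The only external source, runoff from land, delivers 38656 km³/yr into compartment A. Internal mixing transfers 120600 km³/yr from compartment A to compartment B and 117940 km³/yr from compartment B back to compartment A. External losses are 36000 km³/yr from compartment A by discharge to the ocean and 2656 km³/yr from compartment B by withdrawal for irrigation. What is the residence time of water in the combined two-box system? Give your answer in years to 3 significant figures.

Treat the two boxes together as one reservoir: the mixing fluxes between them are internal recycling, so τ = ΣM / Σ(external losses).
M_total = 528.6 + 1538 = 2066.6 km³.
ΣF_external_out = 36000 + 2656 = 38656 km³/yr.
τ = M_total / ΣF_ext = 2066.6 / 38656 = 0.05346 yr.

0.0535 yr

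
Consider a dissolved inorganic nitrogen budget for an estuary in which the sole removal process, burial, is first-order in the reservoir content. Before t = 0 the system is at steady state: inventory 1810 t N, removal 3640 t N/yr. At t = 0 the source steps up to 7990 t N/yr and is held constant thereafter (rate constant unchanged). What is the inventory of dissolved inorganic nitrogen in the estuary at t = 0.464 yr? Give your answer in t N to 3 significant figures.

Residence time τ = M₀/F₀ = 0.4973 yr. The eventual steady state is M_∞ = M₀·(F₁/F₀) = 1810 × 7990/3640 = 3973.0 t N.
The anomaly ΔM(t) = M(t) − M_∞ decays as ΔM₀·e^(−t/τ) with ΔM₀ = 1810 − 3973.0 = −2163 t N.
At t = 0.464 yr, e^(−t/τ) = e^(−0.9331) = 0.3933, so ΔM = −850.8 t N and M = 3973.0 − 850.8 = 3122.3 t N.

3120 t N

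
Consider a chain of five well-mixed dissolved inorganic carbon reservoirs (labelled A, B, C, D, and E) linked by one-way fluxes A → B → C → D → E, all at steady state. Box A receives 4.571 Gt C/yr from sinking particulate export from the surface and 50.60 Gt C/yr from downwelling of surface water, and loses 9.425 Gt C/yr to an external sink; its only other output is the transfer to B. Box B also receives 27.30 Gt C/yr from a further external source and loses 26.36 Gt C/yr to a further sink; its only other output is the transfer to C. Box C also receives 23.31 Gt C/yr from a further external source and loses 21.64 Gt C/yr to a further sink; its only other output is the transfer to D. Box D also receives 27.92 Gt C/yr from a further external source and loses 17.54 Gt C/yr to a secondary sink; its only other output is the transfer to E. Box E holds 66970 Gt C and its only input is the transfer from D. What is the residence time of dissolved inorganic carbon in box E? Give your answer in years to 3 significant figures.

Box A: F(A→B) = (4.571 + 50.60) − 9.425 = 45.746 Gt C/yr.
Box B: F(B→C) = (45.746 + 27.30) − 26.36 = 46.686 Gt C/yr.
Box C: F(C→D) = (46.686 + 23.31) − 21.64 = 48.356 Gt C/yr.
Box D: F(D→E) = (48.356 + 27.92) − 17.54 = 58.736 Gt C/yr.
Box E throughput = its input = 58.736 Gt C/yr; τ = 66970 / 58.736 = 1140 yr.

1140 yr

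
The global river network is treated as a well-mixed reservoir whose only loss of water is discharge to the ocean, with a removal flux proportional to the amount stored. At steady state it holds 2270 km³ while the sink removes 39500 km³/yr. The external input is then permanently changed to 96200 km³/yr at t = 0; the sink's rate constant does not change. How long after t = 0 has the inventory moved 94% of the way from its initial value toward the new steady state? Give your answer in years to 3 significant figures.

0.162 yr

τ = M₀/F₀ = 2270/39500 = 0.05747 yr.
The remaining gap fraction is e^(−t/τ); 94% covered ⇒ e^(−t/τ) = 0.0600.
t = −τ ln(0.0600) = 0.05747 × 2.813 = 0.1617 yr.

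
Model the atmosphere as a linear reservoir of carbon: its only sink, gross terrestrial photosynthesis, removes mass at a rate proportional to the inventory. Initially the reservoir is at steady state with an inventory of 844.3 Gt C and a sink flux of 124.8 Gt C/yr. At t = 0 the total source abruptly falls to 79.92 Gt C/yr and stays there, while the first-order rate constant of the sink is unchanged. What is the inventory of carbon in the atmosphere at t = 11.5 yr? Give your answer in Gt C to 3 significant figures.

596 Gt C

Residence time τ = M₀/F₀ = 6.765 yr. The eventual steady state is M_∞ = M₀·(F₁/F₀) = 844.3 × 79.92/124.8 = 540.68 Gt C.
The anomaly ΔM(t) = M(t) − M_∞ decays as ΔM₀·e^(−t/τ) with ΔM₀ = 844.3 − 540.68 = 303.6 Gt C.
At t = 11.5 yr, e^(−t/τ) = e^(−1.700) = 0.1827, so ΔM = 55.47 Gt C and M = 540.68 + 55.47 = 596.15 Gt C.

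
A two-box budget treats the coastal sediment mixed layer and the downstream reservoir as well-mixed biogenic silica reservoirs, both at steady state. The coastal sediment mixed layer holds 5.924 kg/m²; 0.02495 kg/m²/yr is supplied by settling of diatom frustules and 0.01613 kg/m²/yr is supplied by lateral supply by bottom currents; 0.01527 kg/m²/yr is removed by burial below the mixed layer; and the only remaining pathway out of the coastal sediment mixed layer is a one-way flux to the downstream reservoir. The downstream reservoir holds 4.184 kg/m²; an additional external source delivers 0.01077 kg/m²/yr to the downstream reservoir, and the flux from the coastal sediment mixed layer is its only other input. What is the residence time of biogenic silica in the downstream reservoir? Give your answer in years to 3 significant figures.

114 yr

Balance the coastal sediment mixed layer: ΣF_in = 0.02495 + 0.01613 = 0.041080 kg/m²/yr.
Flux to the downstream reservoir = ΣF_in − (0.01527) = 0.025810 kg/m²/yr.
Total input to the downstream reservoir = 0.025810 + 0.01077 = 0.036580 kg/m²/yr; at steady state this equals its total output.
τ = M / F = 4.184 / 0.036580 = 114.4 yr.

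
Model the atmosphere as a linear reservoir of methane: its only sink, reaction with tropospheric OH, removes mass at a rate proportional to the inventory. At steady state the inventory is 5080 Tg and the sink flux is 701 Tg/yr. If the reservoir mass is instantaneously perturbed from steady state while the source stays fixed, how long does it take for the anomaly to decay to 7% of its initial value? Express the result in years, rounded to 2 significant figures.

19 yr

For a linear reservoir the anomaly decays as exp(−t/τ) with τ = M/F = 5080/701 = 7.247 yr.
exp(−t/τ) = 0.07 ⇒ t = −τ ln(0.07) = 7.247 × 2.659 = 19.27 yr.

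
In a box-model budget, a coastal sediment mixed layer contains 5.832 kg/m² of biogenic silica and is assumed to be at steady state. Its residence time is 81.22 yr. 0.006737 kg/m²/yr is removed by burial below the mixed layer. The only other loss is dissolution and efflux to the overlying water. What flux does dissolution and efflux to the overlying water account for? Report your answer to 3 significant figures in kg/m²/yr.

0.0651 kg/m²/yr

Total removal F = M/τ = 5.832 / 81.22 = 0.07180 kg/m²/yr.
Dissolution and efflux to the overlying water = F − (0.006737) = 0.07180 − 0.006737 = 0.06507 kg/m²/yr.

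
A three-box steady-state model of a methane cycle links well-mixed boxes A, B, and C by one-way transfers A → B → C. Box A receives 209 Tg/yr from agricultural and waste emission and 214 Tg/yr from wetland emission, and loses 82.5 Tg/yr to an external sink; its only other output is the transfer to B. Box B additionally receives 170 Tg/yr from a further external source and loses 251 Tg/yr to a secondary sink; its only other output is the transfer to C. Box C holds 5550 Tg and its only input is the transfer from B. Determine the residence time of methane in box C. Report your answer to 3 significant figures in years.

Box A: F(A→B) = (209 + 214) − 82.5 = 340.50 Tg/yr.
Box B: F(B→C) = (340.50 + 170) − 251 = 259.50 Tg/yr.
Box C throughput = its input = 259.50 Tg/yr; τ = 5550 / 259.50 = 21.39 yr.

21.4 yr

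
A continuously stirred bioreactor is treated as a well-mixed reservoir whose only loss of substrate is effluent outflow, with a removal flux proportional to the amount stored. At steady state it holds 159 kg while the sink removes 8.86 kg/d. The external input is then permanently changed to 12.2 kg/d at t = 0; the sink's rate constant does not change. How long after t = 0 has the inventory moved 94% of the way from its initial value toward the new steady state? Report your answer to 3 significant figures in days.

50.5 d

τ = M₀/F₀ = 159/8.86 = 17.95 d.
The remaining gap fraction is e^(−t/τ); 94% covered ⇒ e^(−t/τ) = 0.0600.
t = −τ ln(0.0600) = 17.95 × 2.813 = 50.49 d.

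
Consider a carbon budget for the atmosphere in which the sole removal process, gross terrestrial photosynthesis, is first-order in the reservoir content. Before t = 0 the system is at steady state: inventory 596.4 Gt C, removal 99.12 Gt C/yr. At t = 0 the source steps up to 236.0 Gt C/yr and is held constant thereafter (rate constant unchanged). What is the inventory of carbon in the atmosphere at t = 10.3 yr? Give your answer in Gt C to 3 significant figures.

1270 Gt C

Residence time τ = M₀/F₀ = 6.017 yr. The eventual steady state is M_∞ = M₀·(F₁/F₀) = 596.4 × 236.0/99.12 = 1420.0 Gt C.
The anomaly ΔM(t) = M(t) − M_∞ decays as ΔM₀·e^(−t/τ) with ΔM₀ = 596.4 − 1420.0 = −823.6 Gt C.
At t = 10.3 yr, e^(−t/τ) = e^(−1.712) = 0.1805, so ΔM = −148.7 Gt C and M = 1420.0 − 148.7 = 1271.3 Gt C.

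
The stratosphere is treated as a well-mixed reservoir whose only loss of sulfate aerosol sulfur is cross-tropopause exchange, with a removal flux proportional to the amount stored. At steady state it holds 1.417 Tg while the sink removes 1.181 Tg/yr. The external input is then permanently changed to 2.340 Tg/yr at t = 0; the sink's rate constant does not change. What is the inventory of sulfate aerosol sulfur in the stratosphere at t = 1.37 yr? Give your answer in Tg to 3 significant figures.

τ = M₀/F₀ = 1.417/1.181 = 1.200 yr; rate constant k = 1/τ.
New steady state M_∞ = F₁/k = F₁·τ = 2.340 × 1.200 = 2.8076 Tg.
M(t) = M_∞ + (M₀ − M_∞)·e^(−t/τ); t/τ = 1.37/1.200 = 1.142, so e^(−t/τ) = 0.3192.
M(t) = 2.8076 − 1.391 × 0.3192 = 2.3637 Tg.

2.36 Tg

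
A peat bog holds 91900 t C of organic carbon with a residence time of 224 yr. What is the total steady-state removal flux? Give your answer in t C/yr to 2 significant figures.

F = M / τ = 91900 / 224 = 410.3 t C/yr.

410 t C/yr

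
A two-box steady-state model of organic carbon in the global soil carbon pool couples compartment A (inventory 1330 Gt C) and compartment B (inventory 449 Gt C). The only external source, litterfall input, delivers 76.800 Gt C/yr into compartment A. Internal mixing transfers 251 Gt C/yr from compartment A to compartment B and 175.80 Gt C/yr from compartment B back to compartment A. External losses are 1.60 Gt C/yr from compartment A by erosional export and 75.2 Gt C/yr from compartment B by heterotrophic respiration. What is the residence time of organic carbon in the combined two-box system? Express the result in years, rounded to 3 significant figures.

23.2 yr

For the system as a whole, the A↔B exchange is internal and contributes nothing to the throughput; only the external sinks remove mass.
M_total = 1330 + 449 = 1779.0 Gt C.
ΣF_external_out = 1.60 + 75.2 = 76.800 Gt C/yr.
τ = M_total / ΣF_ext = 1779.0 / 76.800 = 23.16 yr.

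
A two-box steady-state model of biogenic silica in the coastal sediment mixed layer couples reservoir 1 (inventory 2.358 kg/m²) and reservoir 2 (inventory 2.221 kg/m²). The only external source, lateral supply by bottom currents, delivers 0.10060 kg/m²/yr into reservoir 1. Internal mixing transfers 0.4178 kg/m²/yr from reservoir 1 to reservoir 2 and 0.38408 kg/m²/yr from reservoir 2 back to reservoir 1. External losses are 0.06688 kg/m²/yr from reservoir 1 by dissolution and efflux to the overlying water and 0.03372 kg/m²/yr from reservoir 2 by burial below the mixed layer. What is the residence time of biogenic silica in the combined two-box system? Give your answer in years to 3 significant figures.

45.5 yr

Treat the two boxes together as one reservoir: the mixing fluxes between them are internal recycling, so τ = ΣM / Σ(external losses).
M_total = 2.358 + 2.221 = 4.5790 kg/m².
ΣF_external_out = 0.06688 + 0.03372 = 0.10060 kg/m²/yr.
τ = M_total / ΣF_ext = 4.5790 / 0.10060 = 45.52 yr.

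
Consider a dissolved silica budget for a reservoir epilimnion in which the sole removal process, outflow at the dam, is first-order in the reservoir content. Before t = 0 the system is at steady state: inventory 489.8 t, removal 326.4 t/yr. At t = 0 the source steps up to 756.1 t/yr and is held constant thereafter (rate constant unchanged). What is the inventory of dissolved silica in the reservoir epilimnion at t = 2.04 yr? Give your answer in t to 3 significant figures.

969 t

τ = M₀/F₀ = 489.8/326.4 = 1.501 yr; rate constant k = 1/τ.
New steady state M_∞ = F₁/k = F₁·τ = 756.1 × 1.501 = 1134.6 t.
M(t) = M_∞ + (M₀ − M_∞)·e^(−t/τ); t/τ = 2.04/1.501 = 1.359, so e^(−t/τ) = 0.2568.
M(t) = 1134.6 − 644.8 × 0.2568 = 969.02 t.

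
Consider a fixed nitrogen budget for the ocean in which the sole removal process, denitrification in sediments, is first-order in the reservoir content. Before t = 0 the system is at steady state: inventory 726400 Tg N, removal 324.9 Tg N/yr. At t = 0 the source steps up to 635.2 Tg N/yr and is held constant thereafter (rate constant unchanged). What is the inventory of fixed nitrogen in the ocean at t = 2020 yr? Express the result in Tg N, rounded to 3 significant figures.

τ = M₀/F₀ = 726400/324.9 = 2236 yr; rate constant k = 1/τ.
New steady state M_∞ = F₁/k = F₁·τ = 635.2 × 2236 = 1.4202×10^6 Tg N.
M(t) = M_∞ + (M₀ − M_∞)·e^(−t/τ); t/τ = 2020/2236 = 0.9035, so e^(−t/τ) = 0.4052.
M(t) = 1.4202×10^6 − 693800 × 0.4052 = 1.1391×10^6 Tg N.

1.14×10^6 Tg N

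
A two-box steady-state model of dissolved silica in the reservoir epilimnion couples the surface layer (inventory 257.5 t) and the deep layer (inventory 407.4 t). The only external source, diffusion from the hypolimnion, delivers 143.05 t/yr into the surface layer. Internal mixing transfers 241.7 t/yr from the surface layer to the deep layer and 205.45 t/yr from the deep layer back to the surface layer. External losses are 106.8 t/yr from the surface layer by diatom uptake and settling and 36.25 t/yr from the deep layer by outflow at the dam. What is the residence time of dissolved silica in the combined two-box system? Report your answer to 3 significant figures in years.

4.65 yr

Residence time in the combined system uses the total inventory and the total *external* removal — internal exchanges between the two boxes cancel.
M_total = 257.5 + 407.4 = 664.90 t.
ΣF_external_out = 106.8 + 36.25 = 143.05 t/yr.
τ = M_total / ΣF_ext = 664.90 / 143.05 = 4.648 yr.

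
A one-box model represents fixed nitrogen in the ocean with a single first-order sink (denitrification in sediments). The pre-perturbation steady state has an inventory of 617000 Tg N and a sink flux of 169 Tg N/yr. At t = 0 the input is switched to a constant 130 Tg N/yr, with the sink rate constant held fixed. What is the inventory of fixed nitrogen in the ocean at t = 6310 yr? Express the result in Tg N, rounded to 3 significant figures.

500000 Tg N

The sink rate constant is k = F₀/M₀ = 169/617000 = 0.0002739 yr⁻¹.
Solving dM/dt = F₁ − kM with M(0) = M₀ gives M(t) = F₁/k + (M₀ − F₁/k)·e^(−kt).
F₁/k = 130/0.0002739 = 474620 Tg N; kt = 0.0002739 × 6310 = 1.728, e^(−kt) = 0.1776.
M(6310) = 474620 + (617000 − 474620) × 0.1776 = 474620 + 25280 = 499900 Tg N.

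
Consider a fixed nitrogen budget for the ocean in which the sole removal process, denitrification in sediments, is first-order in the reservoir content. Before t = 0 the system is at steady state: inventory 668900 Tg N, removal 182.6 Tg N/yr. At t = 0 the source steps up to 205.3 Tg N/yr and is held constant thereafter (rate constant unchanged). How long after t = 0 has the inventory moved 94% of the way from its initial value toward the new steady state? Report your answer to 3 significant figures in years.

τ = M₀/F₀ = 668900/182.6 = 3663 yr.
The remaining gap fraction is e^(−t/τ); 94% covered ⇒ e^(−t/τ) = 0.0600.
t = −τ ln(0.0600) = 3663 × 2.813 = 10310 yr.

10300 yr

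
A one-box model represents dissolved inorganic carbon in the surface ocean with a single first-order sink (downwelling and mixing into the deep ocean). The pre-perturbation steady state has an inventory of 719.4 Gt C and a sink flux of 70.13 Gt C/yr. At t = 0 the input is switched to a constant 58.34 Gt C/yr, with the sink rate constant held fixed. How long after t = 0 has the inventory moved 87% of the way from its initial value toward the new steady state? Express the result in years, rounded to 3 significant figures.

20.9 yr

τ = M₀/F₀ = 719.4/70.13 = 10.26 yr.
The remaining gap fraction is e^(−t/τ); 87% covered ⇒ e^(−t/τ) = 0.130.
t = −τ ln(0.130) = 10.26 × 2.040 = 20.93 yr.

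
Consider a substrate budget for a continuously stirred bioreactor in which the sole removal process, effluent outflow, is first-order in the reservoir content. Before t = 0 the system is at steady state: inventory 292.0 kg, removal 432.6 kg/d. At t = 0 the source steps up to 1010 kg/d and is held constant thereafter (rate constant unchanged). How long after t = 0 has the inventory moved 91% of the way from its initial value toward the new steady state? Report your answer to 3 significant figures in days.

1.63 d

τ = M₀/F₀ = 292.0/432.6 = 0.6750 d.
The remaining gap fraction is e^(−t/τ); 91% covered ⇒ e^(−t/τ) = 0.0900.
t = −τ ln(0.0900) = 0.6750 × 2.408 = 1.625 d.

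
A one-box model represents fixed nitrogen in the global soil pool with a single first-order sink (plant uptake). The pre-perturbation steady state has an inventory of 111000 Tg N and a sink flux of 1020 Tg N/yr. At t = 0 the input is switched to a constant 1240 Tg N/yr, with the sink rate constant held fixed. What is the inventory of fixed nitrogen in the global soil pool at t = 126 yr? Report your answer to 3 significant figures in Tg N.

The sink rate constant is k = F₀/M₀ = 1020/111000 = 0.009189 yr⁻¹.
Solving dM/dt = F₁ − kM with M(0) = M₀ gives M(t) = F₁/k + (M₀ − F₁/k)·e^(−kt).
F₁/k = 1240/0.009189 = 134940 Tg N; kt = 0.009189 × 126 = 1.158, e^(−kt) = 0.3142.
M(126) = 134940 + (111000 − 134940) × 0.3142 = 134940 − 7521 = 127420 Tg N.

127000 Tg N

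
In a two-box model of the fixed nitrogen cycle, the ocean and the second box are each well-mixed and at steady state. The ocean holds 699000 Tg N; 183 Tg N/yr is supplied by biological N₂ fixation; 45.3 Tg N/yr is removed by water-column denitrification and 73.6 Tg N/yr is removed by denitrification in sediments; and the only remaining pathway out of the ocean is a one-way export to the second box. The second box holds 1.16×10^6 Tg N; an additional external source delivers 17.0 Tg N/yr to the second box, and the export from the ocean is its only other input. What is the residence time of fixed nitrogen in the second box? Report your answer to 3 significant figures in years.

14300 yr

Balance the ocean: ΣF_in = 183.00 Tg N/yr.
Export to the second box = ΣF_in − (45.3 + 73.6) = 64.100 Tg N/yr.
Total input to the second box = 64.100 + 17.0 = 81.100 Tg N/yr; at steady state this equals its total output.
τ = M / F = 1.16×10^6 / 81.100 = 14300 yr.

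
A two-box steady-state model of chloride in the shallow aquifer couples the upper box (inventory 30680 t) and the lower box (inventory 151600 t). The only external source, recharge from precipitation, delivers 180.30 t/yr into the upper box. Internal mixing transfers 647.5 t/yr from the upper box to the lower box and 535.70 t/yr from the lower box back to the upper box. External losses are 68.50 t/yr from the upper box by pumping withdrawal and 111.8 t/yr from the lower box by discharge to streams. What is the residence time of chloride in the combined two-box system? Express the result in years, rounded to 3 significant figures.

1010 yr

For the system as a whole, the A↔B exchange is internal and contributes nothing to the throughput; only the external sinks remove mass.
M_total = 30680 + 151600 = 182280 t.
ΣF_external_out = 68.50 + 111.8 = 180.30 t/yr.
τ = M_total / ΣF_ext = 182280 / 180.30 = 1011 yr.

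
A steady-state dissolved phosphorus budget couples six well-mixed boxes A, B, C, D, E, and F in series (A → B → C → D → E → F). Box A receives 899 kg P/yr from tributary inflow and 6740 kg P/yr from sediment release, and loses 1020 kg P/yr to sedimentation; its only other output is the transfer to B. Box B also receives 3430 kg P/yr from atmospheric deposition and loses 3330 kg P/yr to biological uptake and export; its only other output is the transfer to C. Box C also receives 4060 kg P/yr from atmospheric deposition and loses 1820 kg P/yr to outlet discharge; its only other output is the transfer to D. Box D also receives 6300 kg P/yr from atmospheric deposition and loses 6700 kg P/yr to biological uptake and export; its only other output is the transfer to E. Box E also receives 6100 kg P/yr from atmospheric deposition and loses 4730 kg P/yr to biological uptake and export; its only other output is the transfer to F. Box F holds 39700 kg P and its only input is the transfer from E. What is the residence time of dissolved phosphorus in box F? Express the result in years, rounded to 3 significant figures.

4.00 yr

Box A: F(A→B) = (899 + 6740) − 1020 = 6619.0 kg P/yr.
Box B: F(B→C) = (6619.0 + 3430) − 3330 = 6719.0 kg P/yr.
Box C: F(C→D) = (6719.0 + 4060) − 1820 = 8959.0 kg P/yr.
Box D: F(D→E) = (8959.0 + 6300) − 6700 = 8559.0 kg P/yr.
Box E: F(E→F) = (8559.0 + 6100) − 4730 = 9929.0 kg P/yr.
Box F throughput = its input = 9929.0 kg P/yr; τ = 39700 / 9929.0 = 3.998 yr.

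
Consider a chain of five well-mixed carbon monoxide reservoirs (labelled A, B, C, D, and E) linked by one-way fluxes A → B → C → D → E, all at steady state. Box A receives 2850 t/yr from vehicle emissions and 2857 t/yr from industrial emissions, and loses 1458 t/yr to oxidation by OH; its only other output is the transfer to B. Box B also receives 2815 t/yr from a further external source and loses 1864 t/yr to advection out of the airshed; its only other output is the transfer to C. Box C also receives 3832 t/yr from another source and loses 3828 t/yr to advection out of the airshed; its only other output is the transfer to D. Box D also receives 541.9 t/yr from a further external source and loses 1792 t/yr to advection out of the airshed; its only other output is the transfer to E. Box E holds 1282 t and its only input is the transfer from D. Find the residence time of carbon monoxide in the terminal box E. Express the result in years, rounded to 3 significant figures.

Box A: F(A→B) = (2850 + 2857) − 1458 = 4249.0 t/yr.
Box B: F(B→C) = (4249.0 + 2815) − 1864 = 5200.0 t/yr.
Box C: F(C→D) = (5200.0 + 3832) − 3828 = 5204.0 t/yr.
Box D: F(D→E) = (5204.0 + 541.9) − 1792 = 3953.9 t/yr.
Box E throughput = its input = 3953.9 t/yr; τ = 1282 / 3953.9 = 0.3242 yr.

0.324 yr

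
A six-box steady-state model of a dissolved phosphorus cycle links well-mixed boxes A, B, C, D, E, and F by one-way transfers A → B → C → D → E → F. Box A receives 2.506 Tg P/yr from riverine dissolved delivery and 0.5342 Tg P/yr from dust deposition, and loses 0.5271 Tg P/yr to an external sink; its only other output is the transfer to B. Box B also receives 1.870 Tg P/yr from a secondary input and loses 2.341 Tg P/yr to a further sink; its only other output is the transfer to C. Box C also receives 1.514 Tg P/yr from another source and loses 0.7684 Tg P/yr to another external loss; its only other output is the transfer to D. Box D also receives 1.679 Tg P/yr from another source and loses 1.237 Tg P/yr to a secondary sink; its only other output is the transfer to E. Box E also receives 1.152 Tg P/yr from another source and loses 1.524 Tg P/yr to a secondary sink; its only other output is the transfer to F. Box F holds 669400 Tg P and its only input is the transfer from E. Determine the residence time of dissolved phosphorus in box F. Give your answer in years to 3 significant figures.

234000 yr

Box A: F(A→B) = (2.506 + 0.5342) − 0.5271 = 2.5131 Tg P/yr.
Box B: F(B→C) = (2.5131 + 1.870) − 2.341 = 2.0421 Tg P/yr.
Box C: F(C→D) = (2.0421 + 1.514) − 0.7684 = 2.7877 Tg P/yr.
Box D: F(D→E) = (2.7877 + 1.679) − 1.237 = 3.2297 Tg P/yr.
Box E: F(E→F) = (3.2297 + 1.152) − 1.524 = 2.8577 Tg P/yr.
Box F throughput = its input = 2.8577 Tg P/yr; τ = 669400 / 2.8577 = 234200 yr.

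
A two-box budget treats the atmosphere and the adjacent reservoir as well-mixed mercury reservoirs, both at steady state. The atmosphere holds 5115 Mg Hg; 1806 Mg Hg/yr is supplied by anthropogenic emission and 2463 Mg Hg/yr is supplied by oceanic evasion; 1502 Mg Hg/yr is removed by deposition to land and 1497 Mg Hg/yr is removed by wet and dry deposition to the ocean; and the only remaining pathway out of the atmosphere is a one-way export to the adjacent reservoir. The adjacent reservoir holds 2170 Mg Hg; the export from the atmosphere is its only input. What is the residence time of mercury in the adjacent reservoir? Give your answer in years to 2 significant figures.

1.7 yr

Balance the atmosphere: ΣF_in = 1806 + 2463 = 4269.0 Mg Hg/yr.
Export to the adjacent reservoir = ΣF_in − (1502 + 1497) = 1270.0 Mg Hg/yr.
At steady state the output of the adjacent reservoir equals its input, 1270.0 Mg Hg/yr.
τ = M / F = 2170 / 1270.0 = 1.709 yr.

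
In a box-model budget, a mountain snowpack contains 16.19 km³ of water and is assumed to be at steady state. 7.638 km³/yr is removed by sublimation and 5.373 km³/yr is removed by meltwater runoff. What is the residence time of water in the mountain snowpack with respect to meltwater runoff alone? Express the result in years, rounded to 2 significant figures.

Residence time with respect to a single sink: τ = M / F_sink.
τ = 16.19 / 5.373 = 3.013 yr.

3.0 yr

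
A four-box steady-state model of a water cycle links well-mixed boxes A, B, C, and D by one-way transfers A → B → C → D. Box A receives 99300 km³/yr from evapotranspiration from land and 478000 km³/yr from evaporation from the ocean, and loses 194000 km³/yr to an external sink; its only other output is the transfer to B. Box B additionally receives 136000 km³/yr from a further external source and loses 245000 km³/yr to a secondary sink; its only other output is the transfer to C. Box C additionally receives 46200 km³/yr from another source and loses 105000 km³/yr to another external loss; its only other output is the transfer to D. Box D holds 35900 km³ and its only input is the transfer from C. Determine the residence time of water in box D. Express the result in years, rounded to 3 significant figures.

0.167 yr

Box A: F(A→B) = (99300 + 478000) − 194000 = 383300 km³/yr.
Box B: F(B→C) = (383300 + 136000) − 245000 = 274300 km³/yr.
Box C: F(C→D) = (274300 + 46200) − 105000 = 215500 km³/yr.
Box D throughput = its input = 215500 km³/yr; τ = 35900 / 215500 = 0.1666 yr.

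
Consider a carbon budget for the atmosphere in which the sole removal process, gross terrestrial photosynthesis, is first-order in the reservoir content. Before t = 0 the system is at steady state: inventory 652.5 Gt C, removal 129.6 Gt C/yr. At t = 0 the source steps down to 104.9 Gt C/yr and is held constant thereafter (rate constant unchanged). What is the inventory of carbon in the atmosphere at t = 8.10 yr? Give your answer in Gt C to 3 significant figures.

553 Gt C

The sink rate constant is k = F₀/M₀ = 129.6/652.5 = 0.1986 yr⁻¹.
Solving dM/dt = F₁ − kM with M(0) = M₀ gives M(t) = F₁/k + (M₀ − F₁/k)·e^(−kt).
F₁/k = 104.9/0.1986 = 528.14 Gt C; kt = 0.1986 × 8.10 = 1.609, e^(−kt) = 0.2001.
M(8.10) = 528.14 + (652.5 − 528.14) × 0.2001 = 528.14 + 24.89 = 553.03 Gt C.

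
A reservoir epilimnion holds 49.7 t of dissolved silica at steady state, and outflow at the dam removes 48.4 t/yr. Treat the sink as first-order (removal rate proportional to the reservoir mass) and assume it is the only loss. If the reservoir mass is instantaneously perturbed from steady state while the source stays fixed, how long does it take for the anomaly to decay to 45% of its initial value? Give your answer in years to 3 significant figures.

For a linear reservoir the anomaly decays as exp(−t/τ) with τ = M/F = 49.7/48.4 = 1.027 yr.
exp(−t/τ) = 0.45 ⇒ t = −τ ln(0.45) = 1.027 × 0.7985 = 0.8200 yr.

0.820 yr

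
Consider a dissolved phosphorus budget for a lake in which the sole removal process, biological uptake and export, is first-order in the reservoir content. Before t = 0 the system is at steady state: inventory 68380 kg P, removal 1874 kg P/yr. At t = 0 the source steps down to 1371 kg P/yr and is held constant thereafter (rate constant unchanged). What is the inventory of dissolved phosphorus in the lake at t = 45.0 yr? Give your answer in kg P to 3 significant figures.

55400 kg P

τ = M₀/F₀ = 68380/1874 = 36.49 yr; rate constant k = 1/τ.
New steady state M_∞ = F₁/k = F₁·τ = 1371 × 36.49 = 50026 kg P.
M(t) = M_∞ + (M₀ − M_∞)·e^(−t/τ); t/τ = 45.0/36.49 = 1.233, so e^(−t/τ) = 0.2913.
M(t) = 50026 + 18350 × 0.2913 = 55373 kg P.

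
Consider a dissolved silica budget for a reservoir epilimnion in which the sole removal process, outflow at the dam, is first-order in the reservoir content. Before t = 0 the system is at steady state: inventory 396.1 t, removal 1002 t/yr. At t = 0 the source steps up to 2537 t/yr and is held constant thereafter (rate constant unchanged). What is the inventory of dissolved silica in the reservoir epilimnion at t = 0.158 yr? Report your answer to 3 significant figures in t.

596 t

Residence time τ = M₀/F₀ = 0.3953 yr. The eventual steady state is M_∞ = M₀·(F₁/F₀) = 396.1 × 2537/1002 = 1002.9 t.
The anomaly ΔM(t) = M(t) − M_∞ decays as ΔM₀·e^(−t/τ) with ΔM₀ = 396.1 − 1002.9 = −606.8 t.
At t = 0.158 yr, e^(−t/τ) = e^(−0.3997) = 0.6705, so ΔM = −406.9 t and M = 1002.9 − 406.9 = 596.02 t.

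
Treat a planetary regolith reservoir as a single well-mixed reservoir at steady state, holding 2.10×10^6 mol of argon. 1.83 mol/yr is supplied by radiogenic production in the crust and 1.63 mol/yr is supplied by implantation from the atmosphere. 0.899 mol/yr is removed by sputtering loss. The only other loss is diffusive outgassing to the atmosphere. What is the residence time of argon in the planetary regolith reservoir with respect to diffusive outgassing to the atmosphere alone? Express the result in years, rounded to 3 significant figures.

820000 yr

At steady state ΣF_in = ΣF_out.
ΣF_in = 1.83 + 1.63 = 3.4600 mol/yr.
Diffusive outgassing to the atmosphere flux = ΣF_in − (0.899) = 3.4600 − 0.8990 = 2.561 mol/yr.
τ = M / F = 2.10×10^6 / 2.561 = 820000 yr.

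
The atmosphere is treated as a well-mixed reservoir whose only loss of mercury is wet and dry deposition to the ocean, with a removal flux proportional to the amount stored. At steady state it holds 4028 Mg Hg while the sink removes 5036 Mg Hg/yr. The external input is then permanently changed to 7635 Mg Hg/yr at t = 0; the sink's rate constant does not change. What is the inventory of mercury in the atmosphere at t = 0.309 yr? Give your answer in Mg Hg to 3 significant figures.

4690 Mg Hg

The sink rate constant is k = F₀/M₀ = 5036/4028 = 1.250 yr⁻¹.
Solving dM/dt = F₁ − kM with M(0) = M₀ gives M(t) = F₁/k + (M₀ − F₁/k)·e^(−kt).
F₁/k = 7635/1.250 = 6106.8 Mg Hg; kt = 1.250 × 0.309 = 0.3863, e^(−kt) = 0.6795.
M(0.309) = 6106.8 + (4028 − 6106.8) × 0.6795 = 6106.8 − 1413 = 4694.2 Mg Hg.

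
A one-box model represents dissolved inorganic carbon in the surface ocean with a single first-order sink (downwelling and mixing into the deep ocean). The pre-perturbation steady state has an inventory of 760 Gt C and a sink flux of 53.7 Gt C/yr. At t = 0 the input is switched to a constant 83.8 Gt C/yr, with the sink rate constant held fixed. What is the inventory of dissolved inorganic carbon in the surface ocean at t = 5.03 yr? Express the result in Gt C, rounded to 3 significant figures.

887 Gt C

τ = M₀/F₀ = 760/53.7 = 14.15 yr; rate constant k = 1/τ.
New steady state M_∞ = F₁/k = F₁·τ = 83.8 × 14.15 = 1186.0 Gt C.
M(t) = M_∞ + (M₀ − M_∞)·e^(−t/τ); t/τ = 5.03/14.15 = 0.3554, so e^(−t/τ) = 0.7009.
M(t) = 1186.0 − 426.0 × 0.7009 = 887.42 Gt C.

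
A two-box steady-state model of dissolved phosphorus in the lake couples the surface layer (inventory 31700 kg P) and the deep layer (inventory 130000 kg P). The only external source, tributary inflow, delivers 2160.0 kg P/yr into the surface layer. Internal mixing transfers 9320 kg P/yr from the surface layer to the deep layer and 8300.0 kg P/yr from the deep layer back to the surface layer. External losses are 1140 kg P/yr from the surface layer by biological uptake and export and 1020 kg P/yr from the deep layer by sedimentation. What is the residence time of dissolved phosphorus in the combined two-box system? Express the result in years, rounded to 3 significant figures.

74.9 yr

Treat the two boxes together as one reservoir: the mixing fluxes between them are internal recycling, so τ = ΣM / Σ(external losses).
M_total = 31700 + 130000 = 161700 kg P.
ΣF_external_out = 1140 + 1020 = 2160.0 kg P/yr.
τ = M_total / ΣF_ext = 161700 / 2160.0 = 74.86 yr.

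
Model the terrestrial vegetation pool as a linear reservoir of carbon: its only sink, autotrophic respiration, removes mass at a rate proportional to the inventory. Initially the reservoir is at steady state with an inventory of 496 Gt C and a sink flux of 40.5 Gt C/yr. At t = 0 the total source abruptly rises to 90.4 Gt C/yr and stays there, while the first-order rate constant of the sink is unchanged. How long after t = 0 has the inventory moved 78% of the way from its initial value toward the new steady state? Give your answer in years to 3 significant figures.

τ = M₀/F₀ = 496/40.5 = 12.25 yr.
The remaining gap fraction is e^(−t/τ); 78% covered ⇒ e^(−t/τ) = 0.220.
t = −τ ln(0.220) = 12.25 × 1.514 = 18.54 yr.

18.5 yr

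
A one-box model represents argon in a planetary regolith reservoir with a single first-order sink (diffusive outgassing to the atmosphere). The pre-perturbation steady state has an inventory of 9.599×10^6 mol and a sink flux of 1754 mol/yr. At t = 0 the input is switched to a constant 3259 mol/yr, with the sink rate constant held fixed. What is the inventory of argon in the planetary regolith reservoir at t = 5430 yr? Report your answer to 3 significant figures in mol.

τ = M₀/F₀ = 9.599×10^6/1754 = 5473 yr; rate constant k = 1/τ.
New steady state M_∞ = F₁/k = F₁·τ = 3259 × 5473 = 1.7835×10^7 mol.
M(t) = M_∞ + (M₀ − M_∞)·e^(−t/τ); t/τ = 5430/5473 = 0.9922, so e^(−t/τ) = 0.3708.
M(t) = 1.7835×10^7 − 8.236×10^6 × 0.3708 = 1.4782×10^7 mol.

1.48×10^7 mol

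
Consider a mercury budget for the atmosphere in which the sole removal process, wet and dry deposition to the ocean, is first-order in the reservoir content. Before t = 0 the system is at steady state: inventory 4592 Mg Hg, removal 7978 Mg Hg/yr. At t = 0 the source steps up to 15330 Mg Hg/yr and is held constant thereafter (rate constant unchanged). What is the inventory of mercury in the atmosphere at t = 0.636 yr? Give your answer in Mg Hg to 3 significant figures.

τ = M₀/F₀ = 4592/7978 = 0.5756 yr; rate constant k = 1/τ.
New steady state M_∞ = F₁/k = F₁·τ = 15330 × 0.5756 = 8823.7 Mg Hg.
M(t) = M_∞ + (M₀ − M_∞)·e^(−t/τ); t/τ = 0.636/0.5756 = 1.105, so e^(−t/τ) = 0.3312.
M(t) = 8823.7 − 4232 × 0.3312 = 7422.1 Mg Hg.

7420 Mg Hg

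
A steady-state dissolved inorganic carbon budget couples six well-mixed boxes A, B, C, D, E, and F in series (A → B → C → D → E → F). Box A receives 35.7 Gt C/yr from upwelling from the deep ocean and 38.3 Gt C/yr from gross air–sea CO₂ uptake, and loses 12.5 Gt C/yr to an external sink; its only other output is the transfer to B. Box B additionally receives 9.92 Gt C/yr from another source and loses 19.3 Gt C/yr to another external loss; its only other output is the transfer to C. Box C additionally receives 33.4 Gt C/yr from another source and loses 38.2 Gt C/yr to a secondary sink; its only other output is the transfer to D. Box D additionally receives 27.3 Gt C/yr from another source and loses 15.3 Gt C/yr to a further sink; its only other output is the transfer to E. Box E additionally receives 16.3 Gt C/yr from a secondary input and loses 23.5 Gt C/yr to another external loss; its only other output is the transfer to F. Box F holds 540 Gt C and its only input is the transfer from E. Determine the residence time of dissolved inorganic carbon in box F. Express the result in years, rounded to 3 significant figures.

10.4 yr

Box A: F(A→B) = (35.7 + 38.3) − 12.5 = 61.500 Gt C/yr.
Box B: F(B→C) = (61.500 + 9.92) − 19.3 = 52.120 Gt C/yr.
Box C: F(C→D) = (52.120 + 33.4) − 38.2 = 47.320 Gt C/yr.
Box D: F(D→E) = (47.320 + 27.3) − 15.3 = 59.320 Gt C/yr.
Box E: F(E→F) = (59.320 + 16.3) − 23.5 = 52.120 Gt C/yr.
Box F throughput = its input = 52.120 Gt C/yr; τ = 540 / 52.120 = 10.36 yr.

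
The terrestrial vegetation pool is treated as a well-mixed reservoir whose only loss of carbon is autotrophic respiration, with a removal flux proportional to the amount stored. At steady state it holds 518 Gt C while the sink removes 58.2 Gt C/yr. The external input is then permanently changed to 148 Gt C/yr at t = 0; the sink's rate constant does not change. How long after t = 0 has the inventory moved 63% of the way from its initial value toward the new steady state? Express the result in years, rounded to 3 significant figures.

τ = M₀/F₀ = 518/58.2 = 8.900 yr.
The remaining gap fraction is e^(−t/τ); 63% covered ⇒ e^(−t/τ) = 0.370.
t = −τ ln(0.370) = 8.900 × 0.9943 = 8.849 yr.

8.85 yr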